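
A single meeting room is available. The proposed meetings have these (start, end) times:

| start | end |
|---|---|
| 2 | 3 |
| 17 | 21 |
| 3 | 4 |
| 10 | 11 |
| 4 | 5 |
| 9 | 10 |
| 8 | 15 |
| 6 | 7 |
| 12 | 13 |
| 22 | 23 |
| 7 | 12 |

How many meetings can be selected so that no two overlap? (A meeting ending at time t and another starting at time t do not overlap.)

Greedy by earliest finish: after sorting by end time, pick each interval compatible with the last pick.
Sorted by end: (2,3)  (3,4)  (4,5)  (6,7)  (9,10)  (10,11)  (7,12)  (12,13)  (8,15)  (17,21)  (22,23)
take (2,3); take (3,4); take (4,5); take (6,7); take (9,10); take (10,11); take (12,13); skip (8,15); take (17,21); take (22,23).
Selected 9 meetings.

9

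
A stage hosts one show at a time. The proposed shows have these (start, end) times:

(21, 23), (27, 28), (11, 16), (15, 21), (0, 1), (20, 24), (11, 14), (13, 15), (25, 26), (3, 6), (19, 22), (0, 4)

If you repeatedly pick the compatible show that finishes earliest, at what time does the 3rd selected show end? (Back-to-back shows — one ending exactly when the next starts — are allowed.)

14

Greedy by earliest finish: after sorting by end time, pick each interval compatible with the last pick.
Sorted by end: (0,1)  (0,4)  (3,6)  (11,14)  (13,15)  (11,16)  (15,21)  (19,22)  (21,23)  (20,24)  (25,26)  (27,28)
take (0,1); skip (0,4); take (3,6); take (11,14); take (15,21); skip (19,22); take (21,23); take (25,26); take (27,28).
Selected: (0,1) (3,6) (11,14) (15,21) (21,23) (25,26) (27,28)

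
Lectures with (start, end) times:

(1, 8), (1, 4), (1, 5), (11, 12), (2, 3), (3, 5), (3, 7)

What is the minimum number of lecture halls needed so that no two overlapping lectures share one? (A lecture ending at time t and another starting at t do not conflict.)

starts: [1, 1, 1, 2, 3, 3, 11]
ends:   [3, 4, 5, 5, 7, 8, 12]
s1→1 s1→2 s1→3 s2→4 e3→3 s3→4 s3→5  — peak 5.

5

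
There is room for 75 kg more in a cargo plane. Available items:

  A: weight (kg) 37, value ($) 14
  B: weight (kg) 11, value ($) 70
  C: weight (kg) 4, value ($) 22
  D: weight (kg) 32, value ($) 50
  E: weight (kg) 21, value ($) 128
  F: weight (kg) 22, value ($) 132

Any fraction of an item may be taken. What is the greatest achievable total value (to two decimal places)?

Sort by value per unit weight and fill in that order.
Ratios (sorted): B 6.36, E 6.10, F 6.00, C 5.50, D 1.56, A 0.38
take B (11 @ 70); take E (21 @ 128); take F (22 @ 132); take C (4 @ 22); take 17/32 of D → 26.56. Capacity used 75/75.
Total value = 378.56

378.56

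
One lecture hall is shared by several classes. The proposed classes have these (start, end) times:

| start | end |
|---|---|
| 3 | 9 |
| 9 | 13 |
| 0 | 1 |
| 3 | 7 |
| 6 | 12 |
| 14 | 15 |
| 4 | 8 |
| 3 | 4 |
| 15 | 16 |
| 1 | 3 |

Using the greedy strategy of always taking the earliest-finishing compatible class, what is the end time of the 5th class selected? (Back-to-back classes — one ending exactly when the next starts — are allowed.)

Order by finish time; keep every interval that doesn't clash with the previous kept one.
Sorted by end: (0,1)  (1,3)  (3,4)  (3,7)  (4,8)  (3,9)  (6,12)  (9,13)  (14,15)  (15,16)
take (0,1); take (1,3); take (3,4); take (4,8); take (9,13); take (14,15); take (15,16).
Selected: (0,1) (1,3) (3,4) (4,8) (9,13) (14,15) (15,16)

13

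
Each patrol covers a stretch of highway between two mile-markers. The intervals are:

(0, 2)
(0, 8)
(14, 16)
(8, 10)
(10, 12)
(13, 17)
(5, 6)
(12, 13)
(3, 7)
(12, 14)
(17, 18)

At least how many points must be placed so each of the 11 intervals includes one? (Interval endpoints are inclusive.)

Sort by right endpoint; whenever an interval is uncovered, place a point at its right end.
By right end: [0,2]  [5,6]  [3,7]  [0,8]  [8,10]  [10,12]  [12,13]  [12,14]  [14,16]  [13,17]  [17,18]
[0,2] uncovered → point at 2; [5,6] uncovered → point at 6; [8,10] uncovered → point at 10; [12,13] uncovered → point at 13; [14,16] uncovered → point at 16; [17,18] uncovered → point at 18.
Points: 2, 6, 10, 13, 16, 18 (6 total).

6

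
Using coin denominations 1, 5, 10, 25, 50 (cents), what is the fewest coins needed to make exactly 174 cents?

174 = 3×50 + 2×10 + 4×1
Total coins = 3 + 2 + 4 = 9

9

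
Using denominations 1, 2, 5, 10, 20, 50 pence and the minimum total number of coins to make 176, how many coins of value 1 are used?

1

Greedy: take as many of the largest coin as possible, then repeat with the remainder.
176 = 3×50 + 1×20 + 1×5 + 1×1
Count of 1: 1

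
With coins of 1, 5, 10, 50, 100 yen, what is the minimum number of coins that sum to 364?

9

364 − 3×100→64 − 1×50→14 − 1×10→4 − 4×1→0
Total coins = 3 + 1 + 1 + 4 = 9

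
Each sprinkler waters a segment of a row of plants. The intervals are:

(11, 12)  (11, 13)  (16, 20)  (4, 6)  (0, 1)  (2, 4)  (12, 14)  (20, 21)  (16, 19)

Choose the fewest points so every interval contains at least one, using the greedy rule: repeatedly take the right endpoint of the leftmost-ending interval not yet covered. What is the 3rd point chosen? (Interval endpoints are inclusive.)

12

Process intervals by earliest right end; each time one isn't hit yet, stab at its right endpoint.
Sorted: [0,1] [2,4] [4,6] [11,12] [11,13] [12,14] [16,19] [16,20] [20,21]
{[0,1]} hit by 1; {[2,4],[4,6]} hit by 4; {[11,12],[11,13],[12,14]} hit by 12; {[16,19],[16,20]} hit by 19; {[20,21]} hit by 21.
Points: 1, 4, 12, 19, 21 (5 total).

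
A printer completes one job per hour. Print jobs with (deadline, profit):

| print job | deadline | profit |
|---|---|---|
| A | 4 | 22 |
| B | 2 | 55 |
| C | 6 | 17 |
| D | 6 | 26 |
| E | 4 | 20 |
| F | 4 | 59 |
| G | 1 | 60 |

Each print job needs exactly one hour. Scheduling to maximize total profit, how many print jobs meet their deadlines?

By profit: G(d1,60), F(d4,59), B(d2,55), D(d6,26), A(d4,22), E(d4,20), C(d6,17)
G→slot 1; F→slot 4; B→slot 2; D→slot 6; A→slot 3; E skipped; C→slot 5.
6 of 7 scheduled.

6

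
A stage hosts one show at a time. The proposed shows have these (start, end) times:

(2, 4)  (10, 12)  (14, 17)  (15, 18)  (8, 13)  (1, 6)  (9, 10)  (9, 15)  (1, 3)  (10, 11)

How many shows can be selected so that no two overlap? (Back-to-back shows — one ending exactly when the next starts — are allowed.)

By end time: (1,3), (2,4), (1,6), (9,10), (10,11), (10,12), (8,13), (9,15), (14,17), (15,18).
Pick (1,3); next start ≥ 3 → (9,10); next start ≥ 10 → (10,11); next start ≥ 11 → (14,17).
Selected 4 shows.

4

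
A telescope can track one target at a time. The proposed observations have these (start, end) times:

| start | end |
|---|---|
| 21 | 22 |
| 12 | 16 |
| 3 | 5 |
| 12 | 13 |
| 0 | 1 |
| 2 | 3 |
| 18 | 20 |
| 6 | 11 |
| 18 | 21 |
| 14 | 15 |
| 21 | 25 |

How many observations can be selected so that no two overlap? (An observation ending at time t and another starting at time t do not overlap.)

8

Sorted by end: (0,1)  (2,3)  (3,5)  (6,11)  (12,13)  (14,15)  (12,16)  (18,20)  (18,21)  (21,22)  (21,25)
take (0,1); take (2,3); take (3,5); take (6,11); take (12,13); take (14,15); skip (12,16); take (18,20); take (21,22).
Selected 8 observations.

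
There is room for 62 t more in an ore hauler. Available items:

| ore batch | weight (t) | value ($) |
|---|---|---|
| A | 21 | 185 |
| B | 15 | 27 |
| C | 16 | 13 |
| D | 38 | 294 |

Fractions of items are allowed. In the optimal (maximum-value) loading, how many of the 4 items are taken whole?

2

Order: A (185/21=8.81) > D (294/38=7.74) > B (27/15=1.80) > C (13/16=0.81)
Fill: take A (21 @ 185) → take D (38 @ 294) → take 3/15 of B → 5.40; 62/62 used.
2 item(s) taken whole; one partial (take 3/15 of B).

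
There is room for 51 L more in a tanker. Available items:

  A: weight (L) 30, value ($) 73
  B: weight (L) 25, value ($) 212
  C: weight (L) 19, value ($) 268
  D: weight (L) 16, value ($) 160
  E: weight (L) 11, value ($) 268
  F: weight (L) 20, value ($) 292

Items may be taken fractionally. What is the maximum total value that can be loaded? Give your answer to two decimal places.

Ratios (sorted): E 24.36, F 14.60, C 14.11, D 10.00, B 8.48, A 2.43
take E (11 @ 268); take F (20 @ 292); take C (19 @ 268); take 1/16 of D → 10.00. Capacity used 51/51.
Total value = 838.00

838.00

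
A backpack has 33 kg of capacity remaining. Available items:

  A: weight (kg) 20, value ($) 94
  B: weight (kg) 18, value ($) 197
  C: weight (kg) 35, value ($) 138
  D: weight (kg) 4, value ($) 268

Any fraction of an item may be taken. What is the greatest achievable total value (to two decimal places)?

516.70

Greedy by value/weight ratio, highest first.
Order: D (268/4=67.00) > B (197/18=10.94) > A (94/20=4.70) > C (138/35=3.94)
Fill: take D (4 @ 268) → take B (18 @ 197) → take 11/20 of A → 51.70; 33/33 used.
Total value = 516.70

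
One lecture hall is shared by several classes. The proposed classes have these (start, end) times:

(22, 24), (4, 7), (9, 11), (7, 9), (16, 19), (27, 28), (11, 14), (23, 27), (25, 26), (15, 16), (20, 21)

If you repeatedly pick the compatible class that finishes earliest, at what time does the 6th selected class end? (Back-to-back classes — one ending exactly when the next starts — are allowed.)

Order by finish time; keep every interval that doesn't clash with the previous kept one.
Sorted by end: (4,7)  (7,9)  (9,11)  (11,14)  (15,16)  (16,19)  (20,21)  (22,24)  (25,26)  (23,27)  (27,28)
take (4,7); take (7,9); take (9,11); take (11,14); take (15,16); take (16,19); take (20,21); take (22,24); take (25,26); take (27,28).
Selected: (4,7) (7,9) (9,11) (11,14) (15,16) (16,19) (20,21) (22,24) (25,26) (27,28)

19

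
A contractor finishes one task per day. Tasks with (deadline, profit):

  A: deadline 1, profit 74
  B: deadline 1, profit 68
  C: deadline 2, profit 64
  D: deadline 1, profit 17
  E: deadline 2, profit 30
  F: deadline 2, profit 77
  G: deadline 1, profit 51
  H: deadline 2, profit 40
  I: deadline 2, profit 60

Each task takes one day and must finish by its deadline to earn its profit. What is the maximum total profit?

151

Take jobs in profit order; each goes to the latest open slot no later than its deadline.
Profit order: F=77 A=74 B=68 C=64 I=60 G=51 H=40 E=30 D=17
Assign: F→slot 2, A→slot 1, B skipped, C skipped, I skipped, G skipped, H skipped, E skipped, D skipped.
Slots: [1:A] [2:F]
Profit = 74 + 77 = 151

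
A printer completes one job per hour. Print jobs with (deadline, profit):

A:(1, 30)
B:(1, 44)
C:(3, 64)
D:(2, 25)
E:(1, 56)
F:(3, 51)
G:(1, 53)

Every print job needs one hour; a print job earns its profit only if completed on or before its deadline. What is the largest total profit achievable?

171

Sort by profit descending; place each in the latest free slot ≤ its deadline.
By profit: C(d3,64), E(d1,56), G(d1,53), F(d3,51), B(d1,44), A(d1,30), D(d2,25)
C→slot 3; E→slot 1; G skipped; F→slot 2; B skipped; A skipped; D skipped.
Profit = 56 + 51 + 64 = 171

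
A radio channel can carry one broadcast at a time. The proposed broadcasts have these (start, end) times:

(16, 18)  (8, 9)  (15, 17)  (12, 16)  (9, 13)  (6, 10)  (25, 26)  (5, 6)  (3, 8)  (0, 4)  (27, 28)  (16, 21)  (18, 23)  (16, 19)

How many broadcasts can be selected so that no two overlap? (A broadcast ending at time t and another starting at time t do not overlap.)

Greedy by earliest finish: after sorting by end time, pick each interval compatible with the last pick.
By end time: (0,4), (5,6), (3,8), (8,9), (6,10), (9,13), (12,16), (15,17), (16,18), (16,19), (16,21), (18,23), (25,26), (27,28).
Pick (0,4); next start ≥ 4 → (5,6); next start ≥ 6 → (8,9); next start ≥ 9 → (9,13); next start ≥ 13 → (15,17); next start ≥ 17 → (18,23); next start ≥ 23 → (25,26); next start ≥ 26 → (27,28).
Selected 8 broadcasts.

8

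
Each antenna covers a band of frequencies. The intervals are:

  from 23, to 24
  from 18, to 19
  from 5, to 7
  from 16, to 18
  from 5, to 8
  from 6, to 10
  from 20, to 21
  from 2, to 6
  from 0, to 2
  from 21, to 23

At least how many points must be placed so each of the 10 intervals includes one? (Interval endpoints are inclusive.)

Process intervals by earliest right end; each time one isn't hit yet, stab at its right endpoint.
Sorted: [0,2] [2,6] [5,7] [5,8] [6,10] [16,18] [18,19] [20,21] [21,23] [23,24]
{[0,2],[2,6]} hit by 2; {[5,7],[5,8],[6,10]} hit by 7; {[16,18],[18,19]} hit by 18; {[20,21],[21,23]} hit by 21; {[23,24]} hit by 24.
Points: 2, 7, 18, 21, 24 (5 total).

5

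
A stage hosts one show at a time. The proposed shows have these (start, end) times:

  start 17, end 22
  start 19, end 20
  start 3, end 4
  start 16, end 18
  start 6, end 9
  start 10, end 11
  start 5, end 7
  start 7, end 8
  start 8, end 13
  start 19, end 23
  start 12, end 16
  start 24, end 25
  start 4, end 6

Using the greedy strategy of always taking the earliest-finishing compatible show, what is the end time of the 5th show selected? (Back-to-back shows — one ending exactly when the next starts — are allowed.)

By end time: (3,4), (4,6), (5,7), (7,8), (6,9), (10,11), (8,13), (12,16), (16,18), (19,20), (17,22), (19,23), (24,25).
Pick (3,4); next start ≥ 4 → (4,6); next start ≥ 6 → (7,8); next start ≥ 8 → (10,11); next start ≥ 11 → (12,16); next start ≥ 16 → (16,18); next start ≥ 18 → (19,20); next start ≥ 20 → (24,25).
Selected: (3,4) (4,6) (7,8) (10,11) (12,16) (16,18) (19,20) (24,25)

16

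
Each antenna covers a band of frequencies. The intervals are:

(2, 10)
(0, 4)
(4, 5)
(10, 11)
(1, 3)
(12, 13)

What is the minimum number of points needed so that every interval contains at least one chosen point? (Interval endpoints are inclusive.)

4

Process intervals by earliest right end; each time one isn't hit yet, stab at its right endpoint.
Sorted: [1,3] [0,4] [4,5] [2,10] [10,11] [12,13]
{[1,3],[0,4]} hit by 3; {[4,5],[2,10]} hit by 5; {[10,11]} hit by 11; {[12,13]} hit by 13.
Points: 3, 5, 11, 13 (4 total).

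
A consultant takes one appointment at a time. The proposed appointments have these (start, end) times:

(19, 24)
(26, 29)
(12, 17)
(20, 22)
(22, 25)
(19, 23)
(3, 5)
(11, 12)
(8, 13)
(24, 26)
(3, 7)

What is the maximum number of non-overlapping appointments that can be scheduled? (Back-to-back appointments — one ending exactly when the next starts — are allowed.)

Order by finish time; keep every interval that doesn't clash with the previous kept one.
By end time: (3,5), (3,7), (11,12), (8,13), (12,17), (20,22), (19,23), (19,24), (22,25), (24,26), (26,29).
Pick (3,5); next start ≥ 5 → (11,12); next start ≥ 12 → (12,17); next start ≥ 17 → (20,22); next start ≥ 22 → (22,25); next start ≥ 25 → (26,29).
Selected 6 appointments.

6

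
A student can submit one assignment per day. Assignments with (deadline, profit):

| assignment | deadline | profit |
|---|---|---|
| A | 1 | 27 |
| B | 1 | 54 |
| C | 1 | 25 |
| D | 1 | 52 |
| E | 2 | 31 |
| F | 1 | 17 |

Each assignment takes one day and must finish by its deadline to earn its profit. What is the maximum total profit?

85

Sort by profit descending; place each in the latest free slot ≤ its deadline.
By profit: B(d1,54), D(d1,52), E(d2,31), A(d1,27), C(d1,25), F(d1,17)
B→slot 1; D skipped; E→slot 2; A skipped; C skipped; F skipped.
Profit = 54 + 31 = 85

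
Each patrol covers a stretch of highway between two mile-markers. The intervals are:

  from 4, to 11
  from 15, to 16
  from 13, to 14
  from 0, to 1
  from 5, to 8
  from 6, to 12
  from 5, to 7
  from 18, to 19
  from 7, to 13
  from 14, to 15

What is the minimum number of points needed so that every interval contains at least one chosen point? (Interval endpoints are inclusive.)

5

Sort by right endpoint; whenever an interval is uncovered, place a point at its right end.
Sorted: [0,1] [5,7] [5,8] [4,11] [6,12] [7,13] [13,14] [14,15] [15,16] [18,19]
{[0,1]} hit by 1; {[5,7],[5,8],[4,11],[6,12],[7,13]} hit by 7; {[13,14],[14,15]} hit by 14; {[15,16]} hit by 16; {[18,19]} hit by 19.
Points: 1, 7, 14, 16, 19 (5 total).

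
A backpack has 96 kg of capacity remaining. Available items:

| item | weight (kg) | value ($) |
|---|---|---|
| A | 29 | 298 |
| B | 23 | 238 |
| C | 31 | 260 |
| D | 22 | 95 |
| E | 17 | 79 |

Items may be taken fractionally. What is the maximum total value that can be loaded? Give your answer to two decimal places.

856.41

Sort by value per unit weight and fill in that order.
Ratios (sorted): B 10.35, A 10.28, C 8.39, E 4.65, D 4.32
take B (23 @ 238); take A (29 @ 298); take C (31 @ 260); take 13/17 of E → 60.41. Capacity used 96/96.
Total value = 856.41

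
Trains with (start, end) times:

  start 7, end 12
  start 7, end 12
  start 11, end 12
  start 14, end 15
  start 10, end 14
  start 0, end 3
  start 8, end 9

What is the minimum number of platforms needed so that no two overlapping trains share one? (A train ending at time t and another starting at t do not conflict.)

starts: [0, 7, 7, 8, 10, 11, 14]
ends:   [3, 9, 12, 12, 12, 14, 15]
s0→1 e3→0 s7→1 s7→2 s8→3 e9→2 s10→3 s11→4  — peak 4.

4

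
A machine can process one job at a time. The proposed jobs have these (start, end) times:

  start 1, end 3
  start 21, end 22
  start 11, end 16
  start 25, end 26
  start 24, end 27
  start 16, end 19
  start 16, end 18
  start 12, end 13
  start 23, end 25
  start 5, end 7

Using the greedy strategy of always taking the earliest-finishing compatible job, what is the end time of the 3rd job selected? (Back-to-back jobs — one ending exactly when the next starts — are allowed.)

13

Greedy by earliest finish: after sorting by end time, pick each interval compatible with the last pick.
By end time: (1,3), (5,7), (12,13), (11,16), (16,18), (16,19), (21,22), (23,25), (25,26), (24,27).
Pick (1,3); next start ≥ 3 → (5,7); next start ≥ 7 → (12,13); next start ≥ 13 → (16,18); next start ≥ 18 → (21,22); next start ≥ 22 → (23,25); next start ≥ 25 → (25,26).
Selected: (1,3) (5,7) (12,13) (16,18) (21,22) (23,25) (25,26)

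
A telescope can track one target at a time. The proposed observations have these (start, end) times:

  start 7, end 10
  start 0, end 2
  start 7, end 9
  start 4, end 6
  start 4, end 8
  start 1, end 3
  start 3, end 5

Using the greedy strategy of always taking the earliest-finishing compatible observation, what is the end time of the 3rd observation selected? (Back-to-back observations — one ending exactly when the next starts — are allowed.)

9

Sort by end time and greedily take each interval whose start is ≥ the last chosen end.
Sorted by end: (0,2)  (1,3)  (3,5)  (4,6)  (4,8)  (7,9)  (7,10)
take (0,2); take (3,5); skip (4,6); skip (4,8); take (7,9); skip (7,10).
Selected: (0,2) (3,5) (7,9)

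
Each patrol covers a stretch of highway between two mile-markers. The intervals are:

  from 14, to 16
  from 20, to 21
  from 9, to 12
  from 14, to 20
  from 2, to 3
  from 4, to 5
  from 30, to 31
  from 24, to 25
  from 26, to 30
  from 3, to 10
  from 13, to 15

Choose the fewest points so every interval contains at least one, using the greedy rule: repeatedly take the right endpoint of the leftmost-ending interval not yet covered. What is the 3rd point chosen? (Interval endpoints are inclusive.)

Process intervals by earliest right end; each time one isn't hit yet, stab at its right endpoint.
Sorted: [2,3] [4,5] [3,10] [9,12] [13,15] [14,16] [14,20] [20,21] [24,25] [26,30] [30,31]
{[2,3]} hit by 3; {[4,5],[3,10]} hit by 5; {[9,12]} hit by 12; {[13,15],[14,16],[14,20]} hit by 15; {[20,21]} hit by 21; {[24,25]} hit by 25; {[26,30],[30,31]} hit by 30.
Points: 3, 5, 12, 15, 21, 25, 30 (7 total).

12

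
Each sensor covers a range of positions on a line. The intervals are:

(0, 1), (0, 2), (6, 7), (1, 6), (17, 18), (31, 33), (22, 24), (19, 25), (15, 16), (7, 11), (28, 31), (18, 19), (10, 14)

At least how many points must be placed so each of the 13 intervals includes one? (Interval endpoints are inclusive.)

Sort by right endpoint; whenever an interval is uncovered, place a point at its right end.
Sorted: [0,1] [0,2] [1,6] [6,7] [7,11] [10,14] [15,16] [17,18] [18,19] [22,24] [19,25] [28,31] [31,33]
{[0,1],[0,2],[1,6]} hit by 1; {[6,7],[7,11]} hit by 7; {[10,14]} hit by 14; {[15,16]} hit by 16; {[17,18],[18,19]} hit by 18; {[22,24],[19,25]} hit by 24; {[28,31],[31,33]} hit by 31.
Points: 1, 7, 14, 16, 18, 24, 31 (7 total).

7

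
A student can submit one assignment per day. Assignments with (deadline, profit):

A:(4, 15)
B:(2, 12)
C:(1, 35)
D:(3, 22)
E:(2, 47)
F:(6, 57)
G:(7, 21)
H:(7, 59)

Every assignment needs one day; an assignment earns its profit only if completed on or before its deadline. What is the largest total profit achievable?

256

By profit: H(d7,59), F(d6,57), E(d2,47), C(d1,35), D(d3,22), G(d7,21), A(d4,15), B(d2,12)
H→slot 7; F→slot 6; E→slot 2; C→slot 1; D→slot 3; G→slot 5; A→slot 4; B skipped.
Profit = 35 + 47 + 22 + 15 + 21 + 57 + 59 = 256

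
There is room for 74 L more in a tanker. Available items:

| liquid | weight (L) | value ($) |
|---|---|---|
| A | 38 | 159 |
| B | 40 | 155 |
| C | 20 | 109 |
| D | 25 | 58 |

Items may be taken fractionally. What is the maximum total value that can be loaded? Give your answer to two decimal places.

Order: C (109/20=5.45) > A (159/38=4.18) > B (155/40=3.88) > D (58/25=2.32)
Fill: take C (20 @ 109) → take A (38 @ 159) → take 16/40 of B → 62.00; 74/74 used.
Total value = 330.00

330.00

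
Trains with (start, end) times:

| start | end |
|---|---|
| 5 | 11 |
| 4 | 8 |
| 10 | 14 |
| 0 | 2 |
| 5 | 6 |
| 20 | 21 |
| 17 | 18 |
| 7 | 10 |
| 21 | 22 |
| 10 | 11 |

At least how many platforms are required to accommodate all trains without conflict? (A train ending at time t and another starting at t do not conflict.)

Events (time:±→running): 0:+→1 2:-→0 4:+→1 5:+→2 5:+→3 … peak 3.

3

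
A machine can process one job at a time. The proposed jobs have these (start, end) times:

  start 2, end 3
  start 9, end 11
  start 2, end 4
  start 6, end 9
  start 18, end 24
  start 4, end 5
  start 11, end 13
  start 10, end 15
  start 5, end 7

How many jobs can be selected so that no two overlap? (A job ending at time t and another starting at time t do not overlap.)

6

Order by finish time; keep every interval that doesn't clash with the previous kept one.
By end time: (2,3), (2,4), (4,5), (5,7), (6,9), (9,11), (11,13), (10,15), (18,24).
Pick (2,3); next start ≥ 3 → (4,5); next start ≥ 5 → (5,7); next start ≥ 7 → (9,11); next start ≥ 11 → (11,13); next start ≥ 13 → (18,24).
Selected 6 jobs.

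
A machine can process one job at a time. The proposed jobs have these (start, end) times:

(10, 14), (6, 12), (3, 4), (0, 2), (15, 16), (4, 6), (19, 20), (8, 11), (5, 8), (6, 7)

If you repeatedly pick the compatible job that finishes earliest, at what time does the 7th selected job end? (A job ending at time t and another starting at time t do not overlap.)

Sorted by end: (0,2)  (3,4)  (4,6)  (6,7)  (5,8)  (8,11)  (6,12)  (10,14)  (15,16)  (19,20)
take (0,2); take (3,4); take (4,6); take (6,7); take (8,11); take (15,16); take (19,20).
Selected: (0,2) (3,4) (4,6) (6,7) (8,11) (15,16) (19,20)

20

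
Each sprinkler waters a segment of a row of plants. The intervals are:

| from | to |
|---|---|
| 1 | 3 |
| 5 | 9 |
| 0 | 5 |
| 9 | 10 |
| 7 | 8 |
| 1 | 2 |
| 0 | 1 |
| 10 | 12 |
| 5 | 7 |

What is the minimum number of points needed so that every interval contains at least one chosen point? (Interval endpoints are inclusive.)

3

Sort by right endpoint; whenever an interval is uncovered, place a point at its right end.
Sorted: [0,1] [1,2] [1,3] [0,5] [5,7] [7,8] [5,9] [9,10] [10,12]
{[0,1],[1,2],[1,3],[0,5]} hit by 1; {[5,7],[7,8],[5,9]} hit by 7; {[9,10],[10,12]} hit by 10.
Points: 1, 7, 10 (3 total).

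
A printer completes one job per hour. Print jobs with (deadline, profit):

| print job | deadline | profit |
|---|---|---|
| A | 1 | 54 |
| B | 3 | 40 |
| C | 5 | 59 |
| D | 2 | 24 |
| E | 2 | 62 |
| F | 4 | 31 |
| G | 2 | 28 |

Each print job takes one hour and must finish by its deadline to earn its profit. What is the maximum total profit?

246

Sort by profit descending; place each in the latest free slot ≤ its deadline.
By profit: E(d2,62), C(d5,59), A(d1,54), B(d3,40), F(d4,31), G(d2,28), D(d2,24)
E→slot 2; C→slot 5; A→slot 1; B→slot 3; F→slot 4; G skipped; D skipped.
Profit = 54 + 62 + 40 + 31 + 59 = 246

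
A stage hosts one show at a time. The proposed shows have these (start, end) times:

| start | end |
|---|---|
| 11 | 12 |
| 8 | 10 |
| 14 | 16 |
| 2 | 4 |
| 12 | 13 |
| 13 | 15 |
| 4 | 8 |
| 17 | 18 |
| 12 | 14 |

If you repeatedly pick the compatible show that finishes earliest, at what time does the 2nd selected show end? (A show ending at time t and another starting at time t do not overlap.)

Sorted by end: (2,4)  (4,8)  (8,10)  (11,12)  (12,13)  (12,14)  (13,15)  (14,16)  (17,18)
take (2,4); take (4,8); take (8,10); take (11,12); take (12,13); skip (12,14); take (13,15); skip (14,16); take (17,18).
Selected: (2,4) (4,8) (8,10) (11,12) (12,13) (13,15) (17,18)

8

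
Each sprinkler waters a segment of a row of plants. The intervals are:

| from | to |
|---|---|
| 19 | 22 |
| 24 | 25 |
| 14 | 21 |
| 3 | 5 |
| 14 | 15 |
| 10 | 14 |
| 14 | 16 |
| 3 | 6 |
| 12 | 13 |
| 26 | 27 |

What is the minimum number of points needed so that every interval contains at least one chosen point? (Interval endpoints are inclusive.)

Sort by right endpoint; whenever an interval is uncovered, place a point at its right end.
Sorted: [3,5] [3,6] [12,13] [10,14] [14,15] [14,16] [14,21] [19,22] [24,25] [26,27]
{[3,5],[3,6]} hit by 5; {[12,13],[10,14]} hit by 13; {[14,15],[14,16],[14,21]} hit by 15; {[19,22]} hit by 22; {[24,25]} hit by 25; {[26,27]} hit by 27.
Points: 5, 13, 15, 22, 25, 27 (6 total).

6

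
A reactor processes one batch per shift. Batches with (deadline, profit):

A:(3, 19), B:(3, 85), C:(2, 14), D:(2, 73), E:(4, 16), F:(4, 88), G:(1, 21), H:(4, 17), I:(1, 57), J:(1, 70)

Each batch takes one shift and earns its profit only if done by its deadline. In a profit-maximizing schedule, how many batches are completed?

Take jobs in profit order; each goes to the latest open slot no later than its deadline.
By profit: F(d4,88), B(d3,85), D(d2,73), J(d1,70), I(d1,57), G(d1,21), A(d3,19), H(d4,17), E(d4,16), C(d2,14)
F→slot 4; B→slot 3; D→slot 2; J→slot 1; I skipped; G skipped; A skipped; H skipped; E skipped; C skipped.
4 of 10 scheduled.

4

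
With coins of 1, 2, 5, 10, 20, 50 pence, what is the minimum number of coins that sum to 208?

7

Greedy: take as many of the largest coin as possible, then repeat with the remainder.
208 − 4×50→8 − 1×5→3 − 1×2→1 − 1×1→0
Total coins = 4 + 1 + 1 + 1 = 7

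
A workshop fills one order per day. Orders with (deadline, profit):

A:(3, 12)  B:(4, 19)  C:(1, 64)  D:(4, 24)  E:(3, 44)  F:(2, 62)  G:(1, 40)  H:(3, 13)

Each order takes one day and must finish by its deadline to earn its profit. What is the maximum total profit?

194

Take jobs in profit order; each goes to the latest open slot no later than its deadline.
By profit: C(d1,64), F(d2,62), E(d3,44), G(d1,40), D(d4,24), B(d4,19), H(d3,13), A(d3,12)
C→slot 1; F→slot 2; E→slot 3; G skipped; D→slot 4; B skipped; H skipped; A skipped.
Profit = 64 + 62 + 44 + 24 = 194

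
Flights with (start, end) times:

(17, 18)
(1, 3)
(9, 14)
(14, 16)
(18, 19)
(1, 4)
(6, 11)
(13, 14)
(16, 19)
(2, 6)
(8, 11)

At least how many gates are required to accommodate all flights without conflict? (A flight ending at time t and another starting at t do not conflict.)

The answer is the maximum number of intervals overlapping at any instant.
Events (time:±→running): 1:+→1 1:+→2 2:+→3 … peak 3.

3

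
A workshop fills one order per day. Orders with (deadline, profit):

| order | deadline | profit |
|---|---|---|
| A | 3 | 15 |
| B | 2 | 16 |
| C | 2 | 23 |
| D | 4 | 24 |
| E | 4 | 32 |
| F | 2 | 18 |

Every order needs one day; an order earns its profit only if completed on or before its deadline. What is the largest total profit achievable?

97

Profit order: E=32 D=24 C=23 F=18 B=16 A=15
Assign: E→slot 4, D→slot 3, C→slot 2, F→slot 1, B skipped, A skipped.
Slots: [1:F] [2:C] [3:D] [4:E]
Profit = 18 + 23 + 24 + 32 = 97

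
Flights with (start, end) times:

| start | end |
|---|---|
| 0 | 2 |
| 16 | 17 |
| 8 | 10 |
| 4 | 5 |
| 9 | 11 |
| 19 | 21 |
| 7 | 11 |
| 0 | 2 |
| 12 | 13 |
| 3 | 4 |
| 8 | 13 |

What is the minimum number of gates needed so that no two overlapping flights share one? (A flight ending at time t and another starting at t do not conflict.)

Count concurrent intervals with a sweep; the peak is the room count.
starts: [0, 0, 3, 4, 7, 8, 8, 9, 12, 16, 19]
ends:   [2, 2, 4, 5, 10, 11, 11, 13, 13, 17, 21]
s0→1 s0→2 e2→1 e2→0 s3→1 e4→0 s4→1 e5→0 s7→1 s8→2 s8→3 s9→4  — peak 4.

4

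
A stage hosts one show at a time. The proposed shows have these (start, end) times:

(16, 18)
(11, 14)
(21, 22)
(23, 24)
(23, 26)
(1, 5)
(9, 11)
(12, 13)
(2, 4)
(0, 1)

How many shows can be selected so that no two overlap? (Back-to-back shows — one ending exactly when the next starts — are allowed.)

Greedy by earliest finish: after sorting by end time, pick each interval compatible with the last pick.
By end time: (0,1), (2,4), (1,5), (9,11), (12,13), (11,14), (16,18), (21,22), (23,24), (23,26).
Pick (0,1); next start ≥ 1 → (2,4); next start ≥ 4 → (9,11); next start ≥ 11 → (12,13); next start ≥ 13 → (16,18); next start ≥ 18 → (21,22); next start ≥ 22 → (23,24).
Selected 7 shows.

7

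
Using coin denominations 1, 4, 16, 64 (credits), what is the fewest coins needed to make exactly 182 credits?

8

Greedy: take as many of the largest coin as possible, then repeat with the remainder.
182 − 2×64→54 − 3×16→6 − 1×4→2 − 2×1→0
Total coins = 2 + 3 + 1 + 2 = 8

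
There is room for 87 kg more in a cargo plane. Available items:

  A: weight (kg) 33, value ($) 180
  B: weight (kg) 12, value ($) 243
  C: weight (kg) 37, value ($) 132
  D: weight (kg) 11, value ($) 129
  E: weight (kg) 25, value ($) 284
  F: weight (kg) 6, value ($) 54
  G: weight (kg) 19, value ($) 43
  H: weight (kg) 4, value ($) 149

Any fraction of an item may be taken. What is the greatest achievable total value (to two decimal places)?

1017.18

Sort by value per unit weight and fill in that order.
Order: H (149/4=37.25) > B (243/12=20.25) > D (129/11=11.73) > E (284/25=11.36) > F (54/6=9.00) > A (180/33=5.45) > C (132/37=3.57) > G (43/19=2.26)
Fill: take H (4 @ 149) → take B (12 @ 243) → take D (11 @ 129) → take E (25 @ 284) → take F (6 @ 54) → take 29/33 of A → 158.18; 87/87 used.
Total value = 1017.18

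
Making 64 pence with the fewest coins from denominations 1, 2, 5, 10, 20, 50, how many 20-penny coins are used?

0

64 − 1×50→14 − 1×10→4 − 2×2→0
Count of 20: 0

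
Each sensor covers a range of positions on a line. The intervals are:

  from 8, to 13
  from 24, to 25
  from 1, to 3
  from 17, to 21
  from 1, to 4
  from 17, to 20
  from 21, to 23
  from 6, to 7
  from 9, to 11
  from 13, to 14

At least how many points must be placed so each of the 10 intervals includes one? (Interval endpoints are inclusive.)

7

Process intervals by earliest right end; each time one isn't hit yet, stab at its right endpoint.
By right end: [1,3]  [1,4]  [6,7]  [9,11]  [8,13]  [13,14]  [17,20]  [17,21]  [21,23]  [24,25]
[1,3] uncovered → point at 3; [6,7] uncovered → point at 7; [9,11] uncovered → point at 11; [13,14] uncovered → point at 14; [17,20] uncovered → point at 20; [21,23] uncovered → point at 23; [24,25] uncovered → point at 25.
Points: 3, 7, 11, 14, 20, 23, 25 (7 total).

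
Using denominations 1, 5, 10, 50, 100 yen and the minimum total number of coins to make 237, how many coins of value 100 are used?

237 = 2×100 + 3×10 + 1×5 + 2×1
Count of 100: 2

2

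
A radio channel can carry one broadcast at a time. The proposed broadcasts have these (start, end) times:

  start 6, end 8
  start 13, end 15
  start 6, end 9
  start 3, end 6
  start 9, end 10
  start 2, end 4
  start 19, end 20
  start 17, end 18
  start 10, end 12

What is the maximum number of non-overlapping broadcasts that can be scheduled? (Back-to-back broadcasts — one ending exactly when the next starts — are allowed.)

Sorted by end: (2,4)  (3,6)  (6,8)  (6,9)  (9,10)  (10,12)  (13,15)  (17,18)  (19,20)
take (2,4); skip (3,6); take (6,8); take (9,10); take (10,12); take (13,15); take (17,18); take (19,20).
Selected 7 broadcasts.

7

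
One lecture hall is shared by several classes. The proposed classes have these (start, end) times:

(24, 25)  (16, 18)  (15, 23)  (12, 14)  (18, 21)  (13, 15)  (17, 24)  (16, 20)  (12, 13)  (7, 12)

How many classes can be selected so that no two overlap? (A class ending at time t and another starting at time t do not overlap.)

6

Sorted by end: (7,12)  (12,13)  (12,14)  (13,15)  (16,18)  (16,20)  (18,21)  (15,23)  (17,24)  (24,25)
take (7,12); take (12,13); skip (12,14); take (13,15); take (16,18); skip (16,20); take (18,21); skip (15,23); take (24,25).
Selected 6 classes.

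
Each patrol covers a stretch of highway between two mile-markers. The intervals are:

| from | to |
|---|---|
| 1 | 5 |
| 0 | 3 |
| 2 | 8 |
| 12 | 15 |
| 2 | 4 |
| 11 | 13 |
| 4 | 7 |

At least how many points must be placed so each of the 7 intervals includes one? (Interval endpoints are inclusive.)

3

Sorted: [0,3] [2,4] [1,5] [4,7] [2,8] [11,13] [12,15]
{[0,3],[2,4],[1,5]} hit by 3; {[4,7],[2,8]} hit by 7; {[11,13],[12,15]} hit by 13.
Points: 3, 7, 13 (3 total).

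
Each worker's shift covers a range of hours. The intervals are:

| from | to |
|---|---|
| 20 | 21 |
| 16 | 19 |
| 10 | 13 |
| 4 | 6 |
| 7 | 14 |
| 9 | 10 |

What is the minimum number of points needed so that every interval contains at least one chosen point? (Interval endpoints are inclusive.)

4

By right end: [4,6]  [9,10]  [10,13]  [7,14]  [16,19]  [20,21]
[4,6] uncovered → point at 6; [9,10] uncovered → point at 10; [16,19] uncovered → point at 19; [20,21] uncovered → point at 21.
Points: 6, 10, 19, 21 (4 total).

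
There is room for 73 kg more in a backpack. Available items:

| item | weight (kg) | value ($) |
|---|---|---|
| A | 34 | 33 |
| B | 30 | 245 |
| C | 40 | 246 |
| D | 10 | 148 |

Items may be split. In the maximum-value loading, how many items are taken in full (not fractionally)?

Greedy by value/weight ratio, highest first.
Order: D (148/10=14.80) > B (245/30=8.17) > C (246/40=6.15) > A (33/34=0.97)
Fill: take D (10 @ 148) → take B (30 @ 245) → take 33/40 of C → 202.95; 73/73 used.
2 item(s) taken whole; one partial (take 33/40 of C).

2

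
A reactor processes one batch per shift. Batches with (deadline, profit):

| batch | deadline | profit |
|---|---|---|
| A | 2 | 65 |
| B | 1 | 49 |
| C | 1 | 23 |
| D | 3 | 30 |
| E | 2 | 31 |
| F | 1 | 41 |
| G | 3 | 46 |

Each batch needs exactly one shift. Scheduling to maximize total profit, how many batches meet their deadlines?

Sort by profit descending; place each in the latest free slot ≤ its deadline.
By profit: A(d2,65), B(d1,49), G(d3,46), F(d1,41), E(d2,31), D(d3,30), C(d1,23)
A→slot 2; B→slot 1; G→slot 3; F skipped; E skipped; D skipped; C skipped.
3 of 7 scheduled.

3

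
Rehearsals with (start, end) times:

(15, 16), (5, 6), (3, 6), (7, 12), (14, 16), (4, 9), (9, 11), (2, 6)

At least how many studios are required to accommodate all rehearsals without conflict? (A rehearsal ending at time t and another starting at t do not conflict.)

4

The answer is the maximum number of intervals overlapping at any instant.
Events (time:±→running): 2:+→1 3:+→2 4:+→3 5:+→4 … peak 4.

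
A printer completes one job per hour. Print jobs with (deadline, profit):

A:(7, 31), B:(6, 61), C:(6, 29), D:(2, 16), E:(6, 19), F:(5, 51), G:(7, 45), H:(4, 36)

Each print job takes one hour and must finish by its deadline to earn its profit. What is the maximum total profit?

272

Profit order: B=61 F=51 G=45 H=36 A=31 C=29 E=19 D=16
Assign: B→slot 6, F→slot 5, G→slot 7, H→slot 4, A→slot 3, C→slot 2, E→slot 1, D skipped.
Slots: [1:E] [2:C] [3:A] [4:H] [5:F] [6:B] [7:G]
Profit = 19 + 29 + 31 + 36 + 51 + 61 + 45 = 272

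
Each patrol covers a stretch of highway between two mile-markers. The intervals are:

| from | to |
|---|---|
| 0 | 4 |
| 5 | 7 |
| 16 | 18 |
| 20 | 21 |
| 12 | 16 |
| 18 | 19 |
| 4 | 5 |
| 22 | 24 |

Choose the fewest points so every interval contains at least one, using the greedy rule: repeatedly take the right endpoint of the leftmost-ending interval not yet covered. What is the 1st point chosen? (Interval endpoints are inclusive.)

4

Sorted: [0,4] [4,5] [5,7] [12,16] [16,18] [18,19] [20,21] [22,24]
{[0,4],[4,5]} hit by 4; {[5,7]} hit by 7; {[12,16],[16,18]} hit by 16; {[18,19]} hit by 19; {[20,21]} hit by 21; {[22,24]} hit by 24.
Points: 4, 7, 16, 19, 21, 24 (6 total).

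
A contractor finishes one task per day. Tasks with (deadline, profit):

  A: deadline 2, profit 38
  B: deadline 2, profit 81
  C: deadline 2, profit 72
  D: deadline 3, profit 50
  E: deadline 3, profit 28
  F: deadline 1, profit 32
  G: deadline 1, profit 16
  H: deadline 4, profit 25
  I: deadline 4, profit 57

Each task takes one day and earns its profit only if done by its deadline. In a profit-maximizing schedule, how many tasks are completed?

Take jobs in profit order; each goes to the latest open slot no later than its deadline.
By profit: B(d2,81), C(d2,72), I(d4,57), D(d3,50), A(d2,38), F(d1,32), E(d3,28), H(d4,25), G(d1,16)
B→slot 2; C→slot 1; I→slot 4; D→slot 3; A skipped; F skipped; E skipped; H skipped; G skipped.
4 of 9 scheduled.

4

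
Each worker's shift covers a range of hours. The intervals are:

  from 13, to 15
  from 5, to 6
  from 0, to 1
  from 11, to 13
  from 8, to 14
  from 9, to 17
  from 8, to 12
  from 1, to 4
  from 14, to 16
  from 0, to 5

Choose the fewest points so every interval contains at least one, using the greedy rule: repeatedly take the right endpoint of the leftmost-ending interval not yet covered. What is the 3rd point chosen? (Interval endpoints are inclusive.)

By right end: [0,1]  [1,4]  [0,5]  [5,6]  [8,12]  [11,13]  [8,14]  [13,15]  [14,16]  [9,17]
[0,1] uncovered → point at 1; [5,6] uncovered → point at 6; [8,12] uncovered → point at 12; [13,15] uncovered → point at 15.
Points: 1, 6, 12, 15 (4 total).

12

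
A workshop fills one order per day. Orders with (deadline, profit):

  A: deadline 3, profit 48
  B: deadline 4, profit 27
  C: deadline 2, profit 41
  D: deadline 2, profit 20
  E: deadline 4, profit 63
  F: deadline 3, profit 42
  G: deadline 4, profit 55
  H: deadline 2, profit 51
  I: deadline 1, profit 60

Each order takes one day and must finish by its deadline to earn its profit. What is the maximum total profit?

By profit: E(d4,63), I(d1,60), G(d4,55), H(d2,51), A(d3,48), F(d3,42), C(d2,41), B(d4,27), D(d2,20)
E→slot 4; I→slot 1; G→slot 3; H→slot 2; A skipped; F skipped; C skipped; B skipped; D skipped.
Profit = 60 + 51 + 55 + 63 = 229

229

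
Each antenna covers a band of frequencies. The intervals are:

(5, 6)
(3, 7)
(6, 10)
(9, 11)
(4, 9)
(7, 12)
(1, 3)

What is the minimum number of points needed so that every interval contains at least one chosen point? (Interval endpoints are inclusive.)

Process intervals by earliest right end; each time one isn't hit yet, stab at its right endpoint.
By right end: [1,3]  [5,6]  [3,7]  [4,9]  [6,10]  [9,11]  [7,12]
[1,3] uncovered → point at 3; [5,6] uncovered → point at 6; [9,11] uncovered → point at 11.
Points: 3, 6, 11 (3 total).

3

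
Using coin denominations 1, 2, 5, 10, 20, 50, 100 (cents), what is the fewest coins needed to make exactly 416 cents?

416 = 4×100 + 1×10 + 1×5 + 1×1
Total coins = 4 + 1 + 1 + 1 = 7

7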